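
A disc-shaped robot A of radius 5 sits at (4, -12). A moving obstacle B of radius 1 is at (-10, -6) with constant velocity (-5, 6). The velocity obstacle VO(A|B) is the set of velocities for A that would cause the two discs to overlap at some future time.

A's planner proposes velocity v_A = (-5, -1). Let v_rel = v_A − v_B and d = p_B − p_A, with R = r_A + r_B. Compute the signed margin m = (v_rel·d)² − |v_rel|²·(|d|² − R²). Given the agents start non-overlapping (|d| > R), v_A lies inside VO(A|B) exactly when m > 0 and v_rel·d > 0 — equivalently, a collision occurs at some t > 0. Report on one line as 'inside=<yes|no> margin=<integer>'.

d = (-14, 6),  |d|² = 232;  R = 5+1 = 6,  c = 232−6² = 196
v_rel = (0, -7),  |v_rel|² = 49;  v_rel·d = (0)·(-14) + (-7)·(6) = -42
49·t² + 84·t + 196 = 0  ⇒  m = (-42)² − 49·196 = -7840
m = -7840 < 0,  v_rel·d = -42 < 0  ⇒  outside

inside=no margin=-7840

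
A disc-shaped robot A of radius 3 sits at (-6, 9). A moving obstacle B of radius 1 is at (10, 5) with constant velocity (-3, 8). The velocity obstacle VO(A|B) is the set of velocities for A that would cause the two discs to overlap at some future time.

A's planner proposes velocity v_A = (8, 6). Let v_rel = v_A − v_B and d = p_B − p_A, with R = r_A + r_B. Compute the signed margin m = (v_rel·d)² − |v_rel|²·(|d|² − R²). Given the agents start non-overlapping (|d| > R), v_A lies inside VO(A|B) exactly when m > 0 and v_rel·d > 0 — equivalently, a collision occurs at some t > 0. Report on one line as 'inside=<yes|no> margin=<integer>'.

d = (16, -4),  |d|² = 272;  R = 3+1 = 4,  c = 272−4² = 256
v_rel = (11, -2),  |v_rel|² = 125;  v_rel·d = (11)·(16) + (-2)·(-4) = 184
125·t² − 368·t + 256 = 0  ⇒  m = 184² − 125·256 = 1856
m = 1856 > 0,  v_rel·d = 184 > 0  ⇒  inside

inside=yes margin=1856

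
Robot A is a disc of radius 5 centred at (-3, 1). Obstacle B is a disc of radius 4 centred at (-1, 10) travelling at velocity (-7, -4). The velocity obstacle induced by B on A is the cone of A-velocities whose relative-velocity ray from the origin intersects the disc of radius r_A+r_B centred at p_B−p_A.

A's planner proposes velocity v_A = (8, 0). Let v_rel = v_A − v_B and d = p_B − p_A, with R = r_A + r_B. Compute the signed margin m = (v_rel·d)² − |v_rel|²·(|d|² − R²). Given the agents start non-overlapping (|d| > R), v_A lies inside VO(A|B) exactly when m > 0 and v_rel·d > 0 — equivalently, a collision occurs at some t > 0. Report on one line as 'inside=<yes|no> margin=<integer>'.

d = (2, 9),  |d|² = 85;  R = 5+4 = 9,  c = 85−9² = 4
v_rel = (15, 4),  |v_rel|² = 241;  v_rel·d = (15)·(2) + (4)·(9) = 66
241·t² − 132·t + 4 = 0  ⇒  m = 66² − 241·4 = 3392
m = 3392 > 0,  v_rel·d = 66 > 0  ⇒  inside

inside=yes margin=3392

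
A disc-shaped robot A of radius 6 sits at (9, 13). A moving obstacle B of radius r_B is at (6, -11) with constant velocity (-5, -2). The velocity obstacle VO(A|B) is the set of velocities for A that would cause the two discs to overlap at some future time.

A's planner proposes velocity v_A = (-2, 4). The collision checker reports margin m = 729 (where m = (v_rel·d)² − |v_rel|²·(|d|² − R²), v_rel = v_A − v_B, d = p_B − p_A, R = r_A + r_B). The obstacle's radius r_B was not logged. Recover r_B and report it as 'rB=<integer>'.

m = 729
d = (-3, -24);  v_rel = (3, 6),  |v_rel|² = 45
v_rel×d = (3)·(-24) − (6)·(-3) = -54
since m = R²·45 − (-54)²:  R² = (2916 + 729) / 45 = 81
R = √81 = 9  ⇒  r_B = 9 − 6 = 3

rB=3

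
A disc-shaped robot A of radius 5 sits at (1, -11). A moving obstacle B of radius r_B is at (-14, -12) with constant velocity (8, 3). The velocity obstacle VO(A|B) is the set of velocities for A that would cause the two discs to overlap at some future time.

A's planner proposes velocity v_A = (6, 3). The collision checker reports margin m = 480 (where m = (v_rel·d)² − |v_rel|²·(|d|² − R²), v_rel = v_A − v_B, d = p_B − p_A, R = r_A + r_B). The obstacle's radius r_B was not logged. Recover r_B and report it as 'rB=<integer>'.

m = 480
d = (-15, -1);  v_rel = (-2, 0),  |v_rel|² = 4
v_rel×d = (-2)·(-1) − (0)·(-15) = 2
since m = R²·4 − 2²:  R² = (4 + 480) / 4 = 121
R = √121 = 11  ⇒  r_B = 11 − 5 = 6

rB=6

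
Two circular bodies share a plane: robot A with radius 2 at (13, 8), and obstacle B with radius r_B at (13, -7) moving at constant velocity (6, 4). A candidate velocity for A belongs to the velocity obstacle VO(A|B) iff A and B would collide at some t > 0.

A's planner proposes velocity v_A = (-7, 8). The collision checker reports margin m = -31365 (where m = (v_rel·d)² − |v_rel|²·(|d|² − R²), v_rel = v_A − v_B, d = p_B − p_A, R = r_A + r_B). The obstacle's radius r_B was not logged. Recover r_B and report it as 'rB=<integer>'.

m = -31365
d = (0, -15);  v_rel = (-13, 4),  |v_rel|² = 185
v_rel×d = (-13)·(-15) − (4)·(0) = 195
since m = R²·185 − 195²:  R² = (38025 + -31365) / 185 = 36
R = √36 = 6  ⇒  r_B = 6 − 2 = 4

rB=4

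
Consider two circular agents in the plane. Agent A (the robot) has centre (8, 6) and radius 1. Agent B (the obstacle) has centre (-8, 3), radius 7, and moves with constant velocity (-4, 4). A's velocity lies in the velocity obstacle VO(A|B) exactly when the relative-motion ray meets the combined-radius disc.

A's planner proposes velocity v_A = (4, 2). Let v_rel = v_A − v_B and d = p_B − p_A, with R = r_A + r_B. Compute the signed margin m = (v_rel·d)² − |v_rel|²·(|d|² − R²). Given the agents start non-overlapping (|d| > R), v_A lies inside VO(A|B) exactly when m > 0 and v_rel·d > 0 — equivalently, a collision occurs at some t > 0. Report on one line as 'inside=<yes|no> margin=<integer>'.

d = (-16, -3),  |d|² = 265;  R = 1+7 = 8,  c = 265−8² = 201
v_rel = (8, -2),  |v_rel|² = 68;  v_rel·d = (8)·(-16) + (-2)·(-3) = -122
68·t² + 244·t + 201 = 0  ⇒  m = (-122)² − 68·201 = 1216
m = 1216 > 0,  v_rel·d = -122 < 0  ⇒  outside

inside=no margin=1216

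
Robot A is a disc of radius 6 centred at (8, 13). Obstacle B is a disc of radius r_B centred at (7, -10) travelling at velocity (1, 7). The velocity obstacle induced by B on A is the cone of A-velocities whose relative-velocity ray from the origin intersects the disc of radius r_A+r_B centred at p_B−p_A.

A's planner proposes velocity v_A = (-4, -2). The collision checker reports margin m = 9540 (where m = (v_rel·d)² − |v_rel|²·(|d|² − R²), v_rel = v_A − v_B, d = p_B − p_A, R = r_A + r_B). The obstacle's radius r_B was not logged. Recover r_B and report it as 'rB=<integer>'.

m = 9540
d = (-1, -23);  v_rel = (-5, -9),  |v_rel|² = 106
v_rel×d = (-5)·(-23) − (-9)·(-1) = 106
since m = R²·106 − 106²:  R² = (11236 + 9540) / 106 = 196
R = √196 = 14  ⇒  r_B = 14 − 6 = 8

rB=8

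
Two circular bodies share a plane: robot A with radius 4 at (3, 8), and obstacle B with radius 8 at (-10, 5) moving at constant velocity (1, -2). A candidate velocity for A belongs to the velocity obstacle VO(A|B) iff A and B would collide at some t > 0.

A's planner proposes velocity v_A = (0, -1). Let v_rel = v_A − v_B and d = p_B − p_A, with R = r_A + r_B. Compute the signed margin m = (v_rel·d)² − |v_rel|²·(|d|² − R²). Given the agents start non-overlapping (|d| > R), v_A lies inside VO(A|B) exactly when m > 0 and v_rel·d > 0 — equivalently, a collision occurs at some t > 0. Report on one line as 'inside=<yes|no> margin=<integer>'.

d = (-13, -3),  |d|² = 178;  R = 4+8 = 12,  c = 178−12² = 34
v_rel = (-1, 1),  |v_rel|² = 2;  v_rel·d = (-1)·(-13) + (1)·(-3) = 10
2·t² − 20·t + 34 = 0  ⇒  m = 10² − 2·34 = 32
m = 32 > 0,  v_rel·d = 10 > 0  ⇒  inside

inside=yes margin=32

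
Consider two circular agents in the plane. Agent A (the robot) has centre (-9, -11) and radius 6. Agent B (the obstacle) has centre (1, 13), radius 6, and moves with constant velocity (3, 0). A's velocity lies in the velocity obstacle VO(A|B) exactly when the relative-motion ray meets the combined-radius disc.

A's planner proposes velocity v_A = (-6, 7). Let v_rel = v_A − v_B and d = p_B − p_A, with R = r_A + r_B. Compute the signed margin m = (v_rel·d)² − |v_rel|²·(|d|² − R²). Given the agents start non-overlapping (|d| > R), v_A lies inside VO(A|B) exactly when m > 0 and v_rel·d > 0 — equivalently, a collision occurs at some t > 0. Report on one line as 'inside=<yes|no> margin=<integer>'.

d = (10, 24),  |d|² = 676;  R = 6+6 = 12,  c = 676−12² = 532
v_rel = (-9, 7),  |v_rel|² = 130;  v_rel·d = (-9)·(10) + (7)·(24) = 78
130·t² − 156·t + 532 = 0  ⇒  m = 78² − 130·532 = -63076
m = -63076 < 0,  v_rel·d = 78 > 0  ⇒  outside

inside=no margin=-63076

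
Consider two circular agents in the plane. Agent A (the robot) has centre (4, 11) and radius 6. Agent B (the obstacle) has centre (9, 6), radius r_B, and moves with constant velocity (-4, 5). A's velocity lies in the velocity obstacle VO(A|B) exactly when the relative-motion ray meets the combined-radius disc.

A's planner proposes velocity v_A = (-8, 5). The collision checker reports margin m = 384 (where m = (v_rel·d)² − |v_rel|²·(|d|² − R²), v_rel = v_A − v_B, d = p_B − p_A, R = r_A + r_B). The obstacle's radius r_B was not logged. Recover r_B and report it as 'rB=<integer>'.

m = 384
d = (5, -5);  v_rel = (-4, 0),  |v_rel|² = 16
v_rel×d = (-4)·(-5) − (0)·(5) = 20
since m = R²·16 − 20²:  R² = (400 + 384) / 16 = 49
R = √49 = 7  ⇒  r_B = 7 − 6 = 1

rB=1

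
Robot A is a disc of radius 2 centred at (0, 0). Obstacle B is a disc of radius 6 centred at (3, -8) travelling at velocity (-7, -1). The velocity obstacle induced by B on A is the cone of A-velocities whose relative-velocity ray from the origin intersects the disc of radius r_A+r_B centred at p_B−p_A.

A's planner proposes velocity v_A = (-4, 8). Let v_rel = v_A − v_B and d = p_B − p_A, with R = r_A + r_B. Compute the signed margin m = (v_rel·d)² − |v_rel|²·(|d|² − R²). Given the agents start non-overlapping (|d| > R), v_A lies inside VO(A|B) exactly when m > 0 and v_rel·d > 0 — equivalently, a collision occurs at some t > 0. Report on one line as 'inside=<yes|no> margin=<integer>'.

d = (3, -8),  |d|² = 73;  R = 2+6 = 8,  c = 73−8² = 9
v_rel = (3, 9),  |v_rel|² = 90;  v_rel·d = (3)·(3) + (9)·(-8) = -63
90·t² + 126·t + 9 = 0  ⇒  m = (-63)² − 90·9 = 3159
m = 3159 > 0,  v_rel·d = -63 < 0  ⇒  outside

inside=no margin=3159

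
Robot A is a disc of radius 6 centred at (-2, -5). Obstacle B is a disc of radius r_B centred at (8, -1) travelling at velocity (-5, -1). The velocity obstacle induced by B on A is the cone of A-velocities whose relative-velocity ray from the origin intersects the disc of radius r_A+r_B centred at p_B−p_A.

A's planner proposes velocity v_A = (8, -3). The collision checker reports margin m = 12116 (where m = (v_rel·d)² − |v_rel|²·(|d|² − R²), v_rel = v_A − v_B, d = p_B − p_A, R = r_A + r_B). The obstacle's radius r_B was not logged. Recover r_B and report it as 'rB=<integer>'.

m = 12116
d = (10, 4);  v_rel = (13, -2),  |v_rel|² = 173
v_rel×d = (13)·(4) − (-2)·(10) = 72
since m = R²·173 − 72²:  R² = (5184 + 12116) / 173 = 100
R = √100 = 10  ⇒  r_B = 10 − 6 = 4

rB=4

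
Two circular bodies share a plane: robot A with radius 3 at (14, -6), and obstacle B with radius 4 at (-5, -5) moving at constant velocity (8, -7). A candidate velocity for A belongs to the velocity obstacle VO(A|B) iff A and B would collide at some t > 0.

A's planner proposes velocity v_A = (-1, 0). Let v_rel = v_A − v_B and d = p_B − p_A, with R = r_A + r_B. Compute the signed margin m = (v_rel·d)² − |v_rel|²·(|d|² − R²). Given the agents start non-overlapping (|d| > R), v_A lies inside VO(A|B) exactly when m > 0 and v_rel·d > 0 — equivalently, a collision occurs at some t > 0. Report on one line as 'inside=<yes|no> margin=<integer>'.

d = (-19, 1),  |d|² = 362;  R = 3+4 = 7,  c = 362−7² = 313
v_rel = (-9, 7),  |v_rel|² = 130;  v_rel·d = (-9)·(-19) + (7)·(1) = 178
130·t² − 356·t + 313 = 0  ⇒  m = 178² − 130·313 = -9006
m = -9006 < 0,  v_rel·d = 178 > 0  ⇒  outside

inside=no margin=-9006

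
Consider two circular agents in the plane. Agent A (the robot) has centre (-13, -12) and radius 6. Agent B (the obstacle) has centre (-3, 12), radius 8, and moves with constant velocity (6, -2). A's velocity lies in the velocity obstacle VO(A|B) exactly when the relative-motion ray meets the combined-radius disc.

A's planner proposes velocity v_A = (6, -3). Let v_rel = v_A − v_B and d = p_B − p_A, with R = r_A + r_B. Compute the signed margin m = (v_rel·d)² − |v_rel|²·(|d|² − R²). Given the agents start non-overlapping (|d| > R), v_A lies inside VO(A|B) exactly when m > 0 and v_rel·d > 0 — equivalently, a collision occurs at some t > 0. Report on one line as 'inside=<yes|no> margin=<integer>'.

d = (10, 24),  |d|² = 676;  R = 6+8 = 14,  c = 676−14² = 480
v_rel = (0, -1),  |v_rel|² = 1;  v_rel·d = (0)·(10) + (-1)·(24) = -24
1·t² + 48·t + 480 = 0  ⇒  m = (-24)² − 1·480 = 96
m = 96 > 0,  v_rel·d = -24 < 0  ⇒  outside

inside=no margin=96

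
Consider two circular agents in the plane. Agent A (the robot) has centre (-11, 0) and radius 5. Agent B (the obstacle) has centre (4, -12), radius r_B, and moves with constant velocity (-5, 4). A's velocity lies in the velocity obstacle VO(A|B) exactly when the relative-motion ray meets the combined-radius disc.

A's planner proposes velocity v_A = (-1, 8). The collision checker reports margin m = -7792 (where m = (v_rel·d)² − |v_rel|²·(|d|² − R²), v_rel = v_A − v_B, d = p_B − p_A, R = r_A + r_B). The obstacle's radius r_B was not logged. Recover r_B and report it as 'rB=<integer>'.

m = -7792
d = (15, -12);  v_rel = (4, 4),  |v_rel|² = 32
v_rel×d = (4)·(-12) − (4)·(15) = -108
since m = R²·32 − (-108)²:  R² = (11664 + -7792) / 32 = 121
R = √121 = 11  ⇒  r_B = 11 − 5 = 6

rB=6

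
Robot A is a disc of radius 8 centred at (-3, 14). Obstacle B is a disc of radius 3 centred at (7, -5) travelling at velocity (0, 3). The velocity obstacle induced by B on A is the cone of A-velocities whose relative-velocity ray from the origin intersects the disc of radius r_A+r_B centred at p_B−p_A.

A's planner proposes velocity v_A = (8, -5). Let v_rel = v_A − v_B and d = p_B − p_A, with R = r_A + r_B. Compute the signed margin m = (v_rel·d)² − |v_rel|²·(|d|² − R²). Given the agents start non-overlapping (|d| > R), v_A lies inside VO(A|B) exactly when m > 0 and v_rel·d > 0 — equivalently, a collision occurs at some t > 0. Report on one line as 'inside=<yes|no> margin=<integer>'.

d = (10, -19),  |d|² = 461;  R = 8+3 = 11,  c = 461−11² = 340
v_rel = (8, -8),  |v_rel|² = 128;  v_rel·d = (8)·(10) + (-8)·(-19) = 232
128·t² − 464·t + 340 = 0  ⇒  m = 232² − 128·340 = 10304
m = 10304 > 0,  v_rel·d = 232 > 0  ⇒  inside

inside=yes margin=10304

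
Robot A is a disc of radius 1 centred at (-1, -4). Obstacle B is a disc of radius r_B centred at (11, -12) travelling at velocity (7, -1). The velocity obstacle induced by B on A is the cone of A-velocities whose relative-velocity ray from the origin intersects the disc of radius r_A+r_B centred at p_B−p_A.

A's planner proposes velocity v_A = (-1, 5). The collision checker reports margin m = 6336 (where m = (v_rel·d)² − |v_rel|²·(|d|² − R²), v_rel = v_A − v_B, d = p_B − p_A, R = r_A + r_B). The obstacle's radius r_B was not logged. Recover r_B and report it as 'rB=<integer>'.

m = 6336
d = (12, -8);  v_rel = (-8, 6),  |v_rel|² = 100
v_rel×d = (-8)·(-8) − (6)·(12) = -8
since m = R²·100 − (-8)²:  R² = (64 + 6336) / 100 = 64
R = √64 = 8  ⇒  r_B = 8 − 1 = 7

rB=7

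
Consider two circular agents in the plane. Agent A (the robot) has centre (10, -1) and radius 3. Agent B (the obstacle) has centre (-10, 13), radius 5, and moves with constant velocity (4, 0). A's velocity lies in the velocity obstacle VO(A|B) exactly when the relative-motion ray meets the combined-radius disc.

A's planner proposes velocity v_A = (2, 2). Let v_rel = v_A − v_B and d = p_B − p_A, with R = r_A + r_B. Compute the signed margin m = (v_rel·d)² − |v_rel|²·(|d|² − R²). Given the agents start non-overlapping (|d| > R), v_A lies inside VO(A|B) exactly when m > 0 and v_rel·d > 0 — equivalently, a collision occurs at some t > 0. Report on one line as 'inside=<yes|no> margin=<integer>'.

d = (-20, 14),  |d|² = 596;  R = 3+5 = 8,  c = 596−8² = 532
v_rel = (-2, 2),  |v_rel|² = 8;  v_rel·d = (-2)·(-20) + (2)·(14) = 68
8·t² − 136·t + 532 = 0  ⇒  m = 68² − 8·532 = 368
m = 368 > 0,  v_rel·d = 68 > 0  ⇒  inside

inside=yes margin=368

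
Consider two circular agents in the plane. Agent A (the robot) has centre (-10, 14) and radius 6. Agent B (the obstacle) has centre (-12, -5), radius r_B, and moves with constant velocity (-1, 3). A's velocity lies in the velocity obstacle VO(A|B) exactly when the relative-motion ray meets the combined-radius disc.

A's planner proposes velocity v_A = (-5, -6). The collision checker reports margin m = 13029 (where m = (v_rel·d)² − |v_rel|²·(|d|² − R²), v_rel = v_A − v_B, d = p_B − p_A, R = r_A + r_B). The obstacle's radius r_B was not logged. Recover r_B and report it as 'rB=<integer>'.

m = 13029
d = (-2, -19);  v_rel = (-4, -9),  |v_rel|² = 97
v_rel×d = (-4)·(-19) − (-9)·(-2) = 58
since m = R²·97 − 58²:  R² = (3364 + 13029) / 97 = 169
R = √169 = 13  ⇒  r_B = 13 − 6 = 7

rB=7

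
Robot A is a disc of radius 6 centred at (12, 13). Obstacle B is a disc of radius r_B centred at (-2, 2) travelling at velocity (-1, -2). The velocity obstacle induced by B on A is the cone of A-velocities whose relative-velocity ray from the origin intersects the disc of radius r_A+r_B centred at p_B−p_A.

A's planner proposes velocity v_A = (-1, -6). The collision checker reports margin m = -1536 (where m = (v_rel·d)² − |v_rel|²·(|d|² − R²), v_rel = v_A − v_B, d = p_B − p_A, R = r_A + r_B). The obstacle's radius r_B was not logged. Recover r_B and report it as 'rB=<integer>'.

m = -1536
d = (-14, -11);  v_rel = (0, -4),  |v_rel|² = 16
v_rel×d = (0)·(-11) − (-4)·(-14) = -56
since m = R²·16 − (-56)²:  R² = (3136 + -1536) / 16 = 100
R = √100 = 10  ⇒  r_B = 10 − 6 = 4

rB=4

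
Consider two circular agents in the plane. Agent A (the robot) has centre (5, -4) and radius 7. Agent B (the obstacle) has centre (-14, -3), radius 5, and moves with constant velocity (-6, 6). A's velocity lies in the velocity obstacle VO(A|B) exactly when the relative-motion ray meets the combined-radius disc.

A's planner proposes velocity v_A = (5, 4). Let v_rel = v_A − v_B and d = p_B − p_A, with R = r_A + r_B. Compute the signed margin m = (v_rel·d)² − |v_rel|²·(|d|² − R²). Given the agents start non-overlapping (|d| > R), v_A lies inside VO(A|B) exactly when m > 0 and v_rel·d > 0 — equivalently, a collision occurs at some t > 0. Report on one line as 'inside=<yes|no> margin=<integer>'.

d = (-19, 1),  |d|² = 362;  R = 7+5 = 12,  c = 362−12² = 218
v_rel = (11, -2),  |v_rel|² = 125;  v_rel·d = (11)·(-19) + (-2)·(1) = -211
125·t² + 422·t + 218 = 0  ⇒  m = (-211)² − 125·218 = 17271
m = 17271 > 0,  v_rel·d = -211 < 0  ⇒  outside

inside=no margin=17271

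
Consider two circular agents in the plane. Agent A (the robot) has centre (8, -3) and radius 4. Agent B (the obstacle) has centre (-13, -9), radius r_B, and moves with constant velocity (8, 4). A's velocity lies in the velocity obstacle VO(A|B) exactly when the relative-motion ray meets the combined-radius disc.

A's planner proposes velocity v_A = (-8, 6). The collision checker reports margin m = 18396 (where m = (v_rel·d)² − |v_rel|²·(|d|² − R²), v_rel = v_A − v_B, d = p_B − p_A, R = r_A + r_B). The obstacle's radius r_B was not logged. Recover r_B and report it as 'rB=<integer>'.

m = 18396
d = (-21, -6);  v_rel = (-16, 2),  |v_rel|² = 260
v_rel×d = (-16)·(-6) − (2)·(-21) = 138
since m = R²·260 − 138²:  R² = (19044 + 18396) / 260 = 144
R = √144 = 12  ⇒  r_B = 12 − 4 = 8

rB=8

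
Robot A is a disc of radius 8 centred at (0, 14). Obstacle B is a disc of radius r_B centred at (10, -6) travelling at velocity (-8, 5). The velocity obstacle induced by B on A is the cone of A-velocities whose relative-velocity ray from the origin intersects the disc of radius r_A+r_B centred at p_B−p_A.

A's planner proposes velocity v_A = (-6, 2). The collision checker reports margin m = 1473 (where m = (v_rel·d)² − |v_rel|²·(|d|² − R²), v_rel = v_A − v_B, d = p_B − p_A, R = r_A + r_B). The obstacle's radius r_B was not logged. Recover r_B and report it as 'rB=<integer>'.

m = 1473
d = (10, -20);  v_rel = (2, -3),  |v_rel|² = 13
v_rel×d = (2)·(-20) − (-3)·(10) = -10
since m = R²·13 − (-10)²:  R² = (100 + 1473) / 13 = 121
R = √121 = 11  ⇒  r_B = 11 − 8 = 3

rB=3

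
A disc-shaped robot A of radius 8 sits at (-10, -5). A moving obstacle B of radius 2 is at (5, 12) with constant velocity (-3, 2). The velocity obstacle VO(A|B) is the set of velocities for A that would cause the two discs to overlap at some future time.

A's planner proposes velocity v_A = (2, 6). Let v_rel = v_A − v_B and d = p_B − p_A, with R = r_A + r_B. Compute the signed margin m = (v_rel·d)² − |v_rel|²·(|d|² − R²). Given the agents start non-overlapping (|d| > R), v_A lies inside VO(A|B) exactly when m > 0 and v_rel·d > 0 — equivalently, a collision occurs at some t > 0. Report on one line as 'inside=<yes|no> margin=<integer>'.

d = (15, 17),  |d|² = 514;  R = 8+2 = 10,  c = 514−10² = 414
v_rel = (5, 4),  |v_rel|² = 41;  v_rel·d = (5)·(15) + (4)·(17) = 143
41·t² − 286·t + 414 = 0  ⇒  m = 143² − 41·414 = 3475
m = 3475 > 0,  v_rel·d = 143 > 0  ⇒  inside

inside=yes margin=3475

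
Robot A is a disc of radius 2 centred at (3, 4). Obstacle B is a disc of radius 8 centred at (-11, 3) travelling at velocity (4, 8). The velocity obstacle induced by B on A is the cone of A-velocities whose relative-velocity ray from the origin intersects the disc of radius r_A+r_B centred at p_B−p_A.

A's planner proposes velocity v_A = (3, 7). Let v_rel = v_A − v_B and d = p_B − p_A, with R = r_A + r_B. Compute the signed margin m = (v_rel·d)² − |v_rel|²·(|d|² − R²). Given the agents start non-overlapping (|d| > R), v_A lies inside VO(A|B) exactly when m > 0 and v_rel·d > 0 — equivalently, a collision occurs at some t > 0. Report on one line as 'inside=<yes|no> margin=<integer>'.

d = (-14, -1),  |d|² = 197;  R = 2+8 = 10,  c = 197−10² = 97
v_rel = (-1, -1),  |v_rel|² = 2;  v_rel·d = (-1)·(-14) + (-1)·(-1) = 15
2·t² − 30·t + 97 = 0  ⇒  m = 15² − 2·97 = 31
m = 31 > 0,  v_rel·d = 15 > 0  ⇒  inside

inside=yes margin=31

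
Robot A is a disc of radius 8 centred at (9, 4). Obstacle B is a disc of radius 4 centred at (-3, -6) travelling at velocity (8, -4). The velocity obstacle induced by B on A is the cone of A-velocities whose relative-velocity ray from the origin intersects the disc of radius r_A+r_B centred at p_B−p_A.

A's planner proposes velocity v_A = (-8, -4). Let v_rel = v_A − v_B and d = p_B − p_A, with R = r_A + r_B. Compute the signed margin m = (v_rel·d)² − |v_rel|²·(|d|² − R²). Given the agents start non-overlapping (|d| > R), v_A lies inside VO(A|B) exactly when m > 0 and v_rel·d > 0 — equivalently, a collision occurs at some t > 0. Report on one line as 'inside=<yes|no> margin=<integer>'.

d = (-12, -10),  |d|² = 244;  R = 8+4 = 12,  c = 244−12² = 100
v_rel = (-16, 0),  |v_rel|² = 256;  v_rel·d = (-16)·(-12) + (0)·(-10) = 192
256·t² − 384·t + 100 = 0  ⇒  m = 192² − 256·100 = 11264
m = 11264 > 0,  v_rel·d = 192 > 0  ⇒  inside

inside=yes margin=11264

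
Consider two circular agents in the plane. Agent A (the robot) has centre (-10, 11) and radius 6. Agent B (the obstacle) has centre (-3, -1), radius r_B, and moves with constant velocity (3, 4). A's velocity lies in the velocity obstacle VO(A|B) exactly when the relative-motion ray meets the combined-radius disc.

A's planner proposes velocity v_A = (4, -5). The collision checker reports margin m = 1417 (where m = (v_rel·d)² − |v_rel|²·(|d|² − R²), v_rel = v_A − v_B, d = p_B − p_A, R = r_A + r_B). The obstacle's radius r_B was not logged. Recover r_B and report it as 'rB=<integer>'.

m = 1417
d = (7, -12);  v_rel = (1, -9),  |v_rel|² = 82
v_rel×d = (1)·(-12) − (-9)·(7) = 51
since m = R²·82 − 51²:  R² = (2601 + 1417) / 82 = 49
R = √49 = 7  ⇒  r_B = 7 − 6 = 1

rB=1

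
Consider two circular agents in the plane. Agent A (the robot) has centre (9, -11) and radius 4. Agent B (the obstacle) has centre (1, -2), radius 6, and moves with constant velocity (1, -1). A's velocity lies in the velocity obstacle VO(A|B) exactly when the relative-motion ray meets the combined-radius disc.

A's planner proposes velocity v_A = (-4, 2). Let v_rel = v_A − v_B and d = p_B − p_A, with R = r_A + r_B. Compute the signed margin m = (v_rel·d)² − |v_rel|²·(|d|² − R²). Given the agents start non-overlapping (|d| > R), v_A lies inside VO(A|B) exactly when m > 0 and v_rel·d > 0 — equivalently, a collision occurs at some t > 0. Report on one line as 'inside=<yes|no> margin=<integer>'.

d = (-8, 9),  |d|² = 145;  R = 4+6 = 10,  c = 145−10² = 45
v_rel = (-5, 3),  |v_rel|² = 34;  v_rel·d = (-5)·(-8) + (3)·(9) = 67
34·t² − 134·t + 45 = 0  ⇒  m = 67² − 34·45 = 2959
m = 2959 > 0,  v_rel·d = 67 > 0  ⇒  inside

inside=yes margin=2959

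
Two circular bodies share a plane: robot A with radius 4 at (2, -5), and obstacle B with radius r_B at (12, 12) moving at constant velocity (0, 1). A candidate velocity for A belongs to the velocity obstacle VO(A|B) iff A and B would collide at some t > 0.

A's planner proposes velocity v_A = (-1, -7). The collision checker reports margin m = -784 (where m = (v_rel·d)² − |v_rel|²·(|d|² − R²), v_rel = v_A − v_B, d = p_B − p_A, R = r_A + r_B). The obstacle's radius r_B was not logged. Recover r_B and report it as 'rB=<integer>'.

m = -784
d = (10, 17);  v_rel = (-1, -8),  |v_rel|² = 65
v_rel×d = (-1)·(17) − (-8)·(10) = 63
since m = R²·65 − 63²:  R² = (3969 + -784) / 65 = 49
R = √49 = 7  ⇒  r_B = 7 − 4 = 3

rB=3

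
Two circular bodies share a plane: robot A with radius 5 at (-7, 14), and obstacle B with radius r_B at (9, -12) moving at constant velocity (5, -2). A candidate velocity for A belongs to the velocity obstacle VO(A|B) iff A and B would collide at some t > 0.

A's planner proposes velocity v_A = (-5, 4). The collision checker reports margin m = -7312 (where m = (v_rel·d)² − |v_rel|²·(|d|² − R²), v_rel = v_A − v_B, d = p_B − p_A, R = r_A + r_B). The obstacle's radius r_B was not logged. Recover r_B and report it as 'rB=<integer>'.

m = -7312
d = (16, -26);  v_rel = (-10, 6),  |v_rel|² = 136
v_rel×d = (-10)·(-26) − (6)·(16) = 164
since m = R²·136 − 164²:  R² = (26896 + -7312) / 136 = 144
R = √144 = 12  ⇒  r_B = 12 − 5 = 7

rB=7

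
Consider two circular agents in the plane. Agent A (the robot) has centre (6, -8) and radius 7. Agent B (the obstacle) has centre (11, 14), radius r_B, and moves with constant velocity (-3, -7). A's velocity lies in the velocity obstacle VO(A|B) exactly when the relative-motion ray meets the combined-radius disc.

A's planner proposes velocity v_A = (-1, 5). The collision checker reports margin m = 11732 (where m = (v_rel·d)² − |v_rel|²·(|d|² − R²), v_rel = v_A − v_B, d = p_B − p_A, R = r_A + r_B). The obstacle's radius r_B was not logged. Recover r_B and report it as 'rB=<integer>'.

m = 11732
d = (5, 22);  v_rel = (2, 12),  |v_rel|² = 148
v_rel×d = (2)·(22) − (12)·(5) = -16
since m = R²·148 − (-16)²:  R² = (256 + 11732) / 148 = 81
R = √81 = 9  ⇒  r_B = 9 − 7 = 2

rB=2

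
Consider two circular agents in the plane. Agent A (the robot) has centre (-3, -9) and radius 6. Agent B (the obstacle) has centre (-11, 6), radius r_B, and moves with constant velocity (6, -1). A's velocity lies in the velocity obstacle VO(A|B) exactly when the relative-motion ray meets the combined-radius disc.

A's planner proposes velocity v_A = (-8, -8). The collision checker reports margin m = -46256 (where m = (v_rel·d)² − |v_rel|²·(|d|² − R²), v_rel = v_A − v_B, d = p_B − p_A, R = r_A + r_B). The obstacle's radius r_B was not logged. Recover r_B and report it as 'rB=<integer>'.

m = -46256
d = (-8, 15);  v_rel = (-14, -7),  |v_rel|² = 245
v_rel×d = (-14)·(15) − (-7)·(-8) = -266
since m = R²·245 − (-266)²:  R² = (70756 + -46256) / 245 = 100
R = √100 = 10  ⇒  r_B = 10 − 6 = 4

rB=4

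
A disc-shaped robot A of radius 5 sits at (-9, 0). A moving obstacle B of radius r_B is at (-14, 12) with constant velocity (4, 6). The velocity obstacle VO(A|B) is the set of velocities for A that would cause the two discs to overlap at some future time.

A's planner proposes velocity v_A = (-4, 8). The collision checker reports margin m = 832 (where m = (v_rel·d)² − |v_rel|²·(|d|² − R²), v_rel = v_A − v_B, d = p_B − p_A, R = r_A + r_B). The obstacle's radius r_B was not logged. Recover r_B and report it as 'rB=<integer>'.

m = 832
d = (-5, 12);  v_rel = (-8, 2),  |v_rel|² = 68
v_rel×d = (-8)·(12) − (2)·(-5) = -86
since m = R²·68 − (-86)²:  R² = (7396 + 832) / 68 = 121
R = √121 = 11  ⇒  r_B = 11 − 5 = 6

rB=6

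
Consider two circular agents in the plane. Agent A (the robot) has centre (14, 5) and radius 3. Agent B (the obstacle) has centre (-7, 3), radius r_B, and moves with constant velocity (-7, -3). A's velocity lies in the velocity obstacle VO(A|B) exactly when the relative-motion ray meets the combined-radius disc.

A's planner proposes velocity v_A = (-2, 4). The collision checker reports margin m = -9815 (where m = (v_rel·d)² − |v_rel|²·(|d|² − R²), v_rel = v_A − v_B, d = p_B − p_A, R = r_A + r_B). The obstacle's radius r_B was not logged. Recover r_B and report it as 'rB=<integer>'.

m = -9815
d = (-21, -2);  v_rel = (5, 7),  |v_rel|² = 74
v_rel×d = (5)·(-2) − (7)·(-21) = 137
since m = R²·74 − 137²:  R² = (18769 + -9815) / 74 = 121
R = √121 = 11  ⇒  r_B = 11 − 3 = 8

rB=8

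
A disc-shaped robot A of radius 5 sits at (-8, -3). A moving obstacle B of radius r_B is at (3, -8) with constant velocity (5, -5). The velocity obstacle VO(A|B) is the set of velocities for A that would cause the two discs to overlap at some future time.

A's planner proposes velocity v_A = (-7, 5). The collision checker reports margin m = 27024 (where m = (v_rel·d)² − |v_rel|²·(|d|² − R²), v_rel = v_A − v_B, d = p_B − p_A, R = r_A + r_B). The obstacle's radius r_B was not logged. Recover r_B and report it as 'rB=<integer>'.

m = 27024
d = (11, -5);  v_rel = (-12, 10),  |v_rel|² = 244
v_rel×d = (-12)·(-5) − (10)·(11) = -50
since m = R²·244 − (-50)²:  R² = (2500 + 27024) / 244 = 121
R = √121 = 11  ⇒  r_B = 11 − 5 = 6

rB=6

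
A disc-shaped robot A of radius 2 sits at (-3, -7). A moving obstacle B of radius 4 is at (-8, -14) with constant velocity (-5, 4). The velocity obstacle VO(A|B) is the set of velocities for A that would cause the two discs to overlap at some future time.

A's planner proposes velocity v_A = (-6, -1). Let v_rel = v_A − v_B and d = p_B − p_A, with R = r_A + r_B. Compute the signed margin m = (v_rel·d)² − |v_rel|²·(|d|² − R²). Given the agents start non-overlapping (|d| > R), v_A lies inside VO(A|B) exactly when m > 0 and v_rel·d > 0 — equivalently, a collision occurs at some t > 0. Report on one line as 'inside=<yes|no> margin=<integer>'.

d = (-5, -7),  |d|² = 74;  R = 2+4 = 6,  c = 74−6² = 38
v_rel = (-1, -5),  |v_rel|² = 26;  v_rel·d = (-1)·(-5) + (-5)·(-7) = 40
26·t² − 80·t + 38 = 0  ⇒  m = 40² − 26·38 = 612
m = 612 > 0,  v_rel·d = 40 > 0  ⇒  inside

inside=yes margin=612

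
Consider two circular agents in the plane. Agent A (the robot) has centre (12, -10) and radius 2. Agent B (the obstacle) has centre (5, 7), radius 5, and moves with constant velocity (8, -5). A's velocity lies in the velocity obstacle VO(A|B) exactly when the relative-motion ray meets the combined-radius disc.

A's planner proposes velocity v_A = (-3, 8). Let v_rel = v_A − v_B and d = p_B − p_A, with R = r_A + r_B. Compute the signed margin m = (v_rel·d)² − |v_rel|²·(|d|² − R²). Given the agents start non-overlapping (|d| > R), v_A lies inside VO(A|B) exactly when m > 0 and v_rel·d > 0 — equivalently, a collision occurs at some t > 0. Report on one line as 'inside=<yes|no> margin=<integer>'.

d = (-7, 17),  |d|² = 338;  R = 2+5 = 7,  c = 338−7² = 289
v_rel = (-11, 13),  |v_rel|² = 290;  v_rel·d = (-11)·(-7) + (13)·(17) = 298
290·t² − 596·t + 289 = 0  ⇒  m = 298² − 290·289 = 4994
m = 4994 > 0,  v_rel·d = 298 > 0  ⇒  inside

inside=yes margin=4994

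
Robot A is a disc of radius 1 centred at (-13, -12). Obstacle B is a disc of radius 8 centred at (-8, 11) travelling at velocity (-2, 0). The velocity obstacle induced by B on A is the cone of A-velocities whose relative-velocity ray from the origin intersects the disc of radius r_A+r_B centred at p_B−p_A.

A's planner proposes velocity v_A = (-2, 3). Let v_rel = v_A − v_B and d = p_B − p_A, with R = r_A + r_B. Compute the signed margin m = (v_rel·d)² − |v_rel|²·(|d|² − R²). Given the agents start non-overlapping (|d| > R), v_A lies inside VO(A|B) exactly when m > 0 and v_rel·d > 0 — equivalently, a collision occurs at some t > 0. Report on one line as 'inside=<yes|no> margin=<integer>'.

d = (5, 23),  |d|² = 554;  R = 1+8 = 9,  c = 554−9² = 473
v_rel = (0, 3),  |v_rel|² = 9;  v_rel·d = (0)·(5) + (3)·(23) = 69
9·t² − 138·t + 473 = 0  ⇒  m = 69² − 9·473 = 504
m = 504 > 0,  v_rel·d = 69 > 0  ⇒  inside

inside=yes margin=504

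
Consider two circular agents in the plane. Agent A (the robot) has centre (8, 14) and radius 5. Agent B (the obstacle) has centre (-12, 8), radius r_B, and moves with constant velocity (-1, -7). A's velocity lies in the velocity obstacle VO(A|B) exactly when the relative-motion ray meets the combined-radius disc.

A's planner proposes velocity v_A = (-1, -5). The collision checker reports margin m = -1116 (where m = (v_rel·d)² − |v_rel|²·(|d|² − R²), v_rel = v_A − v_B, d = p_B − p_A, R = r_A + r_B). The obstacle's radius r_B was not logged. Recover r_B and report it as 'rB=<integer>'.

m = -1116
d = (-20, -6);  v_rel = (0, 2),  |v_rel|² = 4
v_rel×d = (0)·(-6) − (2)·(-20) = 40
since m = R²·4 − 40²:  R² = (1600 + -1116) / 4 = 121
R = √121 = 11  ⇒  r_B = 11 − 5 = 6

rB=6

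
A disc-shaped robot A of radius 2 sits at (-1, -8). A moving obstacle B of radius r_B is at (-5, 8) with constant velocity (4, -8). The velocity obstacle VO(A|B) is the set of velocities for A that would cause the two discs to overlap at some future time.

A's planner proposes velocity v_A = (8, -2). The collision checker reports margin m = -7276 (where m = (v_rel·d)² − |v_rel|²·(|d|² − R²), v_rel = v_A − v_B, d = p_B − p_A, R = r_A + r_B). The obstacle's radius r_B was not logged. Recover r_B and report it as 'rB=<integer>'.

m = -7276
d = (-4, 16);  v_rel = (4, 6),  |v_rel|² = 52
v_rel×d = (4)·(16) − (6)·(-4) = 88
since m = R²·52 − 88²:  R² = (7744 + -7276) / 52 = 9
R = √9 = 3  ⇒  r_B = 3 − 2 = 1

rB=1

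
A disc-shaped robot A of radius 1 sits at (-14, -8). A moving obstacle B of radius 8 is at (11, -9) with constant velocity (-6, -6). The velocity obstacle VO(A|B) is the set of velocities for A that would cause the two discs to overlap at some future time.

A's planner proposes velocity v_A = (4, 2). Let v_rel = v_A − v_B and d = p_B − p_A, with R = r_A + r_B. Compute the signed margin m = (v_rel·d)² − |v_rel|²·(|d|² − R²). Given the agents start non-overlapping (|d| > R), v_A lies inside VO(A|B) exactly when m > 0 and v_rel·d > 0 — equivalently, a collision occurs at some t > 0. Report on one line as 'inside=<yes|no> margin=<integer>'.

d = (25, -1),  |d|² = 626;  R = 1+8 = 9,  c = 626−9² = 545
v_rel = (10, 8),  |v_rel|² = 164;  v_rel·d = (10)·(25) + (8)·(-1) = 242
164·t² − 484·t + 545 = 0  ⇒  m = 242² − 164·545 = -30816
m = -30816 < 0,  v_rel·d = 242 > 0  ⇒  outside

inside=no margin=-30816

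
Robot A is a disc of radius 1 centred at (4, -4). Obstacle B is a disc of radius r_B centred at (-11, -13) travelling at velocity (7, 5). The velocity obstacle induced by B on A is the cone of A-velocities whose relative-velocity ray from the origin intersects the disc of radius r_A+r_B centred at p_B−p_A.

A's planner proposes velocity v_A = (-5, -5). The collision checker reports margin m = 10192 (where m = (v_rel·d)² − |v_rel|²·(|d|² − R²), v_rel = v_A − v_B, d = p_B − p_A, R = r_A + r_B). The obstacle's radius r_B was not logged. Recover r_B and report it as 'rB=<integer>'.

m = 10192
d = (-15, -9);  v_rel = (-12, -10),  |v_rel|² = 244
v_rel×d = (-12)·(-9) − (-10)·(-15) = -42
since m = R²·244 − (-42)²:  R² = (1764 + 10192) / 244 = 49
R = √49 = 7  ⇒  r_B = 7 − 1 = 6

rB=6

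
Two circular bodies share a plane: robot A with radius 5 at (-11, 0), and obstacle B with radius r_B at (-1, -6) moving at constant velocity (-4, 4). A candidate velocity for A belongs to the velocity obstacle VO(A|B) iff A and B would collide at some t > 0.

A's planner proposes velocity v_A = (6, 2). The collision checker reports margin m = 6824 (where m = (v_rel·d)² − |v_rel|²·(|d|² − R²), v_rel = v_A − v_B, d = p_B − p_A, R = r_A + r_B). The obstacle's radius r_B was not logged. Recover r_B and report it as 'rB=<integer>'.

m = 6824
d = (10, -6);  v_rel = (10, -2),  |v_rel|² = 104
v_rel×d = (10)·(-6) − (-2)·(10) = -40
since m = R²·104 − (-40)²:  R² = (1600 + 6824) / 104 = 81
R = √81 = 9  ⇒  r_B = 9 − 5 = 4

rB=4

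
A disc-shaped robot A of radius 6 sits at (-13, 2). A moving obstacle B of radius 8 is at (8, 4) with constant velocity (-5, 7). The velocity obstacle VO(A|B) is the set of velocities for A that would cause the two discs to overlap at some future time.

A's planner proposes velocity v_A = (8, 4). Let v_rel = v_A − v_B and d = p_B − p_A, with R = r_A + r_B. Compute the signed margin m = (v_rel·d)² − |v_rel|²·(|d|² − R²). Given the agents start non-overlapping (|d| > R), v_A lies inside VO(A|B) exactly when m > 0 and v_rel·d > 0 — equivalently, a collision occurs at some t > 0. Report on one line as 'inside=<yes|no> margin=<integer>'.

d = (21, 2),  |d|² = 445;  R = 6+8 = 14,  c = 445−14² = 249
v_rel = (13, -3),  |v_rel|² = 178;  v_rel·d = (13)·(21) + (-3)·(2) = 267
178·t² − 534·t + 249 = 0  ⇒  m = 267² − 178·249 = 26967
m = 26967 > 0,  v_rel·d = 267 > 0  ⇒  inside

inside=yes margin=26967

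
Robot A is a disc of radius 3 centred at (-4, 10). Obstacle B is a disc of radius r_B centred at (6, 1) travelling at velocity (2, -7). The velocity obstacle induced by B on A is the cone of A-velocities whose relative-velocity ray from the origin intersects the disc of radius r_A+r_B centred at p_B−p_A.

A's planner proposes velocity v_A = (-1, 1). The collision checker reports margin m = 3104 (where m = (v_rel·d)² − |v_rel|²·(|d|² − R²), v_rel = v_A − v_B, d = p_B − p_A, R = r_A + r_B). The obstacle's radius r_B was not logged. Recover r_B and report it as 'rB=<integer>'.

m = 3104
d = (10, -9);  v_rel = (-3, 8),  |v_rel|² = 73
v_rel×d = (-3)·(-9) − (8)·(10) = -53
since m = R²·73 − (-53)²:  R² = (2809 + 3104) / 73 = 81
R = √81 = 9  ⇒  r_B = 9 − 3 = 6

rB=6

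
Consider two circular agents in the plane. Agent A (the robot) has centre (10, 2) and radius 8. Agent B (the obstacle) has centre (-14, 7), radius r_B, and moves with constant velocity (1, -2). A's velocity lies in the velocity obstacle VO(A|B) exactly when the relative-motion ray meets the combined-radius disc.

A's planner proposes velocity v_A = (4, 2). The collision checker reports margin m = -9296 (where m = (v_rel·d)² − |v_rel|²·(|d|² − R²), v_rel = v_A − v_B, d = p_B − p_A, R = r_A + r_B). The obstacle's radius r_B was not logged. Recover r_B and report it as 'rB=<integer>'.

m = -9296
d = (-24, 5);  v_rel = (3, 4),  |v_rel|² = 25
v_rel×d = (3)·(5) − (4)·(-24) = 111
since m = R²·25 − 111²:  R² = (12321 + -9296) / 25 = 121
R = √121 = 11  ⇒  r_B = 11 − 8 = 3

rB=3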